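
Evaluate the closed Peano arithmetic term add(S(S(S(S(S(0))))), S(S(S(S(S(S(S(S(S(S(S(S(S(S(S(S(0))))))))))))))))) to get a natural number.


add(S^5(0), S^16(0)):
S^5(0) = 5
S^16(0) = 16
5 + 16 = 21

21


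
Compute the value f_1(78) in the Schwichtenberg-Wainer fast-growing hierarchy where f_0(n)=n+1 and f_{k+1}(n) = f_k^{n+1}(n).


f_1(78) = f_0^79(78)
f_0 adds 1 each time, applied 79 times.
f_1(78) = 78 + 79 = 157

157


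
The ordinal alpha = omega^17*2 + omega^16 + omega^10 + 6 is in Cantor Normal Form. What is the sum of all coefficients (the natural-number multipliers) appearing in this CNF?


CNF: omega^17*2 + omega^16 + omega^10 + 6
Coefficients: 2 + 1 + 1 + 6 = 10

10


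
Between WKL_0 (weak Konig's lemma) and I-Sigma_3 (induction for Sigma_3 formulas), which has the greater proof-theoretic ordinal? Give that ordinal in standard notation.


Proof-theoretic ordinal of WKL_0 (weak Konig's lemma): omega^omega
Proof-theoretic ordinal of I-Sigma_3 (induction for Sigma_3 formulas): omega^(omega^(omega^omega))
Comparing: omega^omega < omega^(omega^(omega^omega)).
The larger ordinal is omega^(omega^(omega^omega)) (from I-Sigma_3 (induction for Sigma_3 formulas)).

omega^(omega^(omega^omega))


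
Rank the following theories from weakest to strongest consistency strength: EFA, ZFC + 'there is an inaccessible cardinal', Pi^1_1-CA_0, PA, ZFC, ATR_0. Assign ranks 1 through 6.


Ordering by consistency strength:
1. EFA
2. PA
3. ATR_0
4. Pi^1_1-CA_0
5. ZFC
6. ZFC + 'there is an inaccessible cardinal'


EFA=1, ZFC + 'there is an inaccessible cardinal'=6, Pi^1_1-CA_0=4, PA=2, ZFC=5, ATR_0=3


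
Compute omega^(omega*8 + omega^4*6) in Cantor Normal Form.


omega^(omega*8 + omega^4*6):
In ordinal addition a term is absorbed by a following term of strictly larger exponent: 1 < 4, so omega*8 + omega^4*6 = omega^4*6.
omega raised to a CNF ordinal is a single CNF term: Result = omega^(omega^4*6)

omega^(omega^4*6)


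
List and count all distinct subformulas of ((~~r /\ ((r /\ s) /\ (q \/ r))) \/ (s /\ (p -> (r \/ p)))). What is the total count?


Formula: ((~~r /\ ((r /\ s) /\ (q \/ r))) \/ (s /\ (p -> (r \/ p))))
Subformulas found:
  1. q
  2. s
  3. r
  4. p
  5. ~r
  6. ~~r
  7. (q \/ r)
  8. (r /\ s)
  9. (r \/ p)
  10. (p -> (r \/ p))
  11. (s /\ (p -> (r \/ p)))
  12. ((r /\ s) /\ (q \/ r))
  13. (~~r /\ ((r /\ s) /\ (q \/ r)))
  14. ((~~r /\ ((r /\ s) /\ (q \/ r))) \/ (s /\ (p -> (r \/ p))))
Total distinct subformulas = 14

14


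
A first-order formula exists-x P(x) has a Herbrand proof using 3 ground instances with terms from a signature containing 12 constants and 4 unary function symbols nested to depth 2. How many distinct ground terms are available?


Herbrand terms by depth:
Depth 0: 12 constants
Depth 1: 48 new terms (running total: 60)
Depth 2: 192 new terms (running total: 252)
Total distinct ground terms = 252

252


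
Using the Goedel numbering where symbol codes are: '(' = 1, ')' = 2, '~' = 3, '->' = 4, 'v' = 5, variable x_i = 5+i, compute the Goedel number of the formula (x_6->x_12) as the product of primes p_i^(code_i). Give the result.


Formula: (x_6->x_12)
Symbol codes: [1, 11, 4, 17, 2]
Primes: [2, 3, 5, 7, 11]
p_1^1 = 2^1 = 2
p_2^11 = 3^11 = 177147
p_3^4 = 5^4 = 625
p_4^17 = 7^17 = 232630513987207
p_5^2 = 11^2 = 121
Product = 6232981896270378462386250

6232981896270378462386250


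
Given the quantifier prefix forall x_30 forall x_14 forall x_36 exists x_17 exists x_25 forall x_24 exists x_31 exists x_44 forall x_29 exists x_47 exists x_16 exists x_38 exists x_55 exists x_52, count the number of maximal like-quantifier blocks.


Alternations = 5.
Blocks = alternations + 1 = 6

6


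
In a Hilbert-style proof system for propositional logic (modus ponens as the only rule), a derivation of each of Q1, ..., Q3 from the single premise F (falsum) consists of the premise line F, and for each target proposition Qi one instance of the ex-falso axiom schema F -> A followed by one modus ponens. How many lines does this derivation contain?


Ex falso, line by line:
- 1 premise line (F)
- 3 targets, each needing 1 axiom instance (F -> Qi) + 1 MP = 2 lines: 2 * 3 = 6
Total = 1 + 6 = 7 lines.

7


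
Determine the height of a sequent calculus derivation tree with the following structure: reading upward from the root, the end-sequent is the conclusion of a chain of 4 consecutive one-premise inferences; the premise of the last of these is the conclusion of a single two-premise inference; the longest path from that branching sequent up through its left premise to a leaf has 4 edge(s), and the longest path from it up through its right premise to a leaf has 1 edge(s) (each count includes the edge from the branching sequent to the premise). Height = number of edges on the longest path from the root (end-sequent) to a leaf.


Longest path through the left premise: 4 edges (measured from the branching sequent)
Longest path through the right premise: 1 edges
Height of the subtree rooted at the branching sequent: max(4, 1) = 4
The branching sequent sits 4 edges above the root (the chain of one-premise inferences), so height = 4 + 4 = 8

8


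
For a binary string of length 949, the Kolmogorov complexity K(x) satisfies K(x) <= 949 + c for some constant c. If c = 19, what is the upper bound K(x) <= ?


K(x) <= |x| + c = 949 + 19 = 968

968


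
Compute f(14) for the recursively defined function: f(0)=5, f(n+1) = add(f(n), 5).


f(0) = 5
f(1) = add(f(0), 5) = add(5, 5) = 10
f(2) = add(f(1), 5) = add(10, 5) = 15
f(3) = add(f(2), 5) = add(15, 5) = 20
f(4) = add(f(3), 5) = add(20, 5) = 25
f(5) = add(f(4), 5) = add(25, 5) = 30
f(6) = add(f(5), 5) = add(30, 5) = 35
f(7) = add(f(6), 5) = add(35, 5) = 40
f(8) = add(f(7), 5) = add(40, 5) = 45
f(9) = add(f(8), 5) = add(45, 5) = 50
f(10) = add(f(9), 5) = add(50, 5) = 55
f(11) = add(f(10), 5) = add(55, 5) = 60
f(12) = add(f(11), 5) = add(60, 5) = 65
f(13) = add(f(12), 5) = add(65, 5) = 70
f(14) = add(f(13), 5) = add(70, 5) = 75


75


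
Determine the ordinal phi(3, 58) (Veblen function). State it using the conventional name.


phi(3, 58):
phi(3, beta) = eta_beta (the beta-th eta number, fixed point of zeta).
phi(3, 58) = eta_58

eta_58


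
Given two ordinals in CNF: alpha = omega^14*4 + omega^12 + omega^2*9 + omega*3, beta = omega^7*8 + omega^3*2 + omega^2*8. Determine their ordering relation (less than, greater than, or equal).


Compare term by term from highest exponent:
alpha = omega^14*4 + omega^12 + omega^2*9 + omega*3
beta = omega^7*8 + omega^3*2 + omega^2*8
Term 1: alpha has omega^14*4, beta has omega^7*8
Term 2: alpha has omega^12*1, beta has omega^3*2
Term 3: alpha has omega^2*9, beta has omega^2*8
Term 4: alpha has omega^1*3, beta has omega^0*0
Result: alpha > beta

alpha > beta


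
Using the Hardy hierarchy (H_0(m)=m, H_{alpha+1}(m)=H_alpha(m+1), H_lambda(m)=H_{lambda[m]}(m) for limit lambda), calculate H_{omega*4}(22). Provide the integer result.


H_{omega*4}(22):
For the Hardy hierarchy, H_{omega*k}(n) = 2^k * n.
2^4 = 16.
16 * 22 = 352

352


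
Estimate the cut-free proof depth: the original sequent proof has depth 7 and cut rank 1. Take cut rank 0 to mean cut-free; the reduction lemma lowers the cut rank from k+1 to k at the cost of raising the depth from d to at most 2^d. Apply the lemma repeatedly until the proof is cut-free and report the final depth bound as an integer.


Each rank reduction sends depth d to at most 2^d; cut rank r needs r reductions.
2_0(7) = 7
2_1(7) = 2^7 = 128
Cut-free depth bound = 128

128


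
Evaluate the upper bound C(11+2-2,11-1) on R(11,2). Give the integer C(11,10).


R(11,2) <= C(11+2-2, 11-1) = C(11, 10)
C(11, 10) = 11! / (10! * 1!)
= 11

11


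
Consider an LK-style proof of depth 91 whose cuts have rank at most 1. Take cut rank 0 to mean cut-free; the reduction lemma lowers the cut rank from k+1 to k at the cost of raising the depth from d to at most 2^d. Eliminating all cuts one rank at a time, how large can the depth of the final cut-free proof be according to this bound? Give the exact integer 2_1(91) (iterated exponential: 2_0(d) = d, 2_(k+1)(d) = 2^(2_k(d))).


Each rank reduction sends depth d to at most 2^d; cut rank r needs r reductions.
2_0(91) = 91
2_1(91) = 2^91 = 2475880078570760549798248448
Cut-free depth bound = 2475880078570760549798248448

2475880078570760549798248448


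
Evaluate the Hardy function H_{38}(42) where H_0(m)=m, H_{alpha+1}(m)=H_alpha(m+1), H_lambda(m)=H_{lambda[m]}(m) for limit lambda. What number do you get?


H_38(42):
For finite ordinals k, H_k(n) = n + k (each successor step adds 1).
H_38(42) = 42 + 38 = 80

80


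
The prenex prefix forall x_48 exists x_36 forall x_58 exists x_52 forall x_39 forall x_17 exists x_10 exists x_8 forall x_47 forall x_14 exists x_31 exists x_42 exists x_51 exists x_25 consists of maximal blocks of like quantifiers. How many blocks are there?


Alternations = 7.
Blocks = alternations + 1 = 8

8


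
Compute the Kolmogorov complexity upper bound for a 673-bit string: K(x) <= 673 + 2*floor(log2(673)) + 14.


floor(log2(673)) = 9
2 * 9 = 18
K(x) <= 673 + 18 + 14 = 705

705


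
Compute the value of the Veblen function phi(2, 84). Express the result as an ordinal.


phi(2, 84):
phi(2, beta) = zeta_beta (the beta-th zeta number, fixed point of epsilon).
phi(2, 84) = zeta_84

zeta_84


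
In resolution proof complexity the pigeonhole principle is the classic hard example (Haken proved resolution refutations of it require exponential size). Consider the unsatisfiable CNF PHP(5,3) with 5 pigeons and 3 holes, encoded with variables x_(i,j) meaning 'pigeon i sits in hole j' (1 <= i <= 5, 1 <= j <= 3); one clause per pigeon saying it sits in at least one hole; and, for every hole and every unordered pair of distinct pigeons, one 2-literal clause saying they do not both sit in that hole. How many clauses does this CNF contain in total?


PHP(5,3): 5 pigeons, 3 holes, 5*3 = 15 variables.
- pigeon clauses: one per pigeon -> 5 clauses
- hole clauses: 3 holes * C(5,2) = 3 * 10 -> 30 clauses
Total clauses = 5 + 30 = 35

35


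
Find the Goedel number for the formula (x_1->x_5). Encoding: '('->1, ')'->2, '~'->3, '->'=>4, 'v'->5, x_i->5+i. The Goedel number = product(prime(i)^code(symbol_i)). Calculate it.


Formula: (x_1->x_5)
Symbol codes: [1, 6, 4, 10, 2]
Primes: [2, 3, 5, 7, 11]
p_1^1 = 2^1 = 2
p_2^6 = 3^6 = 729
p_3^4 = 5^4 = 625
p_4^10 = 7^10 = 282475249
p_5^2 = 11^2 = 121
Product = 31146074048801250

31146074048801250


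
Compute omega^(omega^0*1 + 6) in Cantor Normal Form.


omega^(omega^0*1 + 6):
omega^0 = 1, so the exponent is 1 + 6 = 7 (finite ordinal addition).
Result = omega^7, already a single CNF term.

omega^7


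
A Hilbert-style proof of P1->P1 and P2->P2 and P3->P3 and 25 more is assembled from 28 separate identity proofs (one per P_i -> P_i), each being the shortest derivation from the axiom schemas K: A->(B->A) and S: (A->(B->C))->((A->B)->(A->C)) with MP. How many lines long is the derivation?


The shortest proof of A->A from K and S in the Hilbert calculus has exactly 5 lines:
(1) K instance A->((A->A)->A), (2) S instance, (3) MP on 1,2, (4) K instance A->(A->A), (5) MP on 3,4.
For 28 independent identities: 28 * 5 = 140 lines total.

140


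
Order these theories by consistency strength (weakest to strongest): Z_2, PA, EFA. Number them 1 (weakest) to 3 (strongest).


Ordering by consistency strength:
1. EFA
2. PA
3. Z_2


Z_2=3, PA=2, EFA=1


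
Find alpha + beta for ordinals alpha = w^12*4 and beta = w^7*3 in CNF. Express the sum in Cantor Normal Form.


Ordinal addition w^12*4 + w^7*3:
Leading exponent of alpha (12) > leading exponent of beta (7).
Since alpha's term has higher exponent than beta's leading term,
the sum is simply alpha followed by beta.
Result = w^12*4 + w^7*3

w^12*4 + w^7*3


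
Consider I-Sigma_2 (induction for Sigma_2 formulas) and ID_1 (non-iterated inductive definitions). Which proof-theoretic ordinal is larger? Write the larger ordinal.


Proof-theoretic ordinal of I-Sigma_2 (induction for Sigma_2 formulas): omega^(omega^omega)
Proof-theoretic ordinal of ID_1 (non-iterated inductive definitions): psi_0(epsilon_{Omega+1})
Comparing: omega^(omega^omega) < psi_0(epsilon_{Omega+1}).
The larger ordinal is psi_0(epsilon_{Omega+1}) (from ID_1 (non-iterated inductive definitions)).

psi_0(epsilon_{Omega+1})


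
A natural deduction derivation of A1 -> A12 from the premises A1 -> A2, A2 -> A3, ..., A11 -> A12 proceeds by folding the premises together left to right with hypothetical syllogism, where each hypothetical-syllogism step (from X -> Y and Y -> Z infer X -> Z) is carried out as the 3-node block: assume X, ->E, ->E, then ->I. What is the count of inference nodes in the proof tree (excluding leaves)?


There are 11 premises in the chain. The first HS step combines premises 1 and 2; each further premise needs one more HS step.
So 11 premises require 11 - 1 = 10 hypothetical-syllogism steps.
Each HS step uses 3 inference nodes (->E, ->E, ->I).
10 * 3 = 30 total inference nodes.

30


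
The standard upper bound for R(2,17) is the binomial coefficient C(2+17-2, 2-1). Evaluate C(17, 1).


R(2,17) <= C(2+17-2, 2-1) = C(17, 1)
C(17, 1) = 17! / (1! * 16!)
= 17

17


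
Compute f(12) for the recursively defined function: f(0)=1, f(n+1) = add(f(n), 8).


f(0) = 1
f(1) = add(f(0), 8) = add(1, 8) = 9
f(2) = add(f(1), 8) = add(9, 8) = 17
f(3) = add(f(2), 8) = add(17, 8) = 25
f(4) = add(f(3), 8) = add(25, 8) = 33
f(5) = add(f(4), 8) = add(33, 8) = 41
f(6) = add(f(5), 8) = add(41, 8) = 49
f(7) = add(f(6), 8) = add(49, 8) = 57
f(8) = add(f(7), 8) = add(57, 8) = 65
f(9) = add(f(8), 8) = add(65, 8) = 73
f(10) = add(f(9), 8) = add(73, 8) = 81
f(11) = add(f(10), 8) = add(81, 8) = 89
f(12) = add(f(11), 8) = add(89, 8) = 97


97


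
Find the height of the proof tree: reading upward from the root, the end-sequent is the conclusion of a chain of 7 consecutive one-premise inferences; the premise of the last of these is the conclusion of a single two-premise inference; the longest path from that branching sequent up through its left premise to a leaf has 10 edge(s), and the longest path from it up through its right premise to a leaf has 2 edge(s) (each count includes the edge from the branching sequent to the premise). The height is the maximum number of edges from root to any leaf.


Longest path through the left premise: 10 edges (measured from the branching sequent)
Longest path through the right premise: 2 edges
Height of the subtree rooted at the branching sequent: max(10, 2) = 10
The branching sequent sits 7 edges above the root (the chain of one-premise inferences), so height = 10 + 7 = 17

17


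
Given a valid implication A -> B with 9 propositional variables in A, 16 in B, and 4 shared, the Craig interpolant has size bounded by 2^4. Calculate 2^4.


Shared atoms = 4
Craig interpolant size bound = 2^4
= 16

16


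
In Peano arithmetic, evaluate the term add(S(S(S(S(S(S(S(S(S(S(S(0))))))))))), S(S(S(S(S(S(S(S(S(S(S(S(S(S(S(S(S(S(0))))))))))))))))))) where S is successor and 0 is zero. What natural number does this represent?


add(S^11(0), S^18(0)):
S^11(0) = 11
S^18(0) = 18
11 + 18 = 29

29


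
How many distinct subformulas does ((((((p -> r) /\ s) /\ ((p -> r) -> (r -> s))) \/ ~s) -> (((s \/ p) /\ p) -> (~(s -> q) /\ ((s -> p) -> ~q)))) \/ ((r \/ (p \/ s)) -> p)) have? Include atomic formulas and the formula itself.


Formula: ((((((p -> r) /\ s) /\ ((p -> r) -> (r -> s))) \/ ~s) -> (((s \/ p) /\ p) -> (~(s -> q) /\ ((s -> p) -> ~q)))) \/ ((r \/ (p \/ s)) -> p))
Subformulas found:
  1. r
  2. q
  3. s
  4. p
  5. ~s
  6. ~q
  7. (s \/ p)
  8. (s -> p)
  9. (p \/ s)
  10. (s -> q)
  11. (r -> s)
  12. (p -> r)
  13. ~(s -> q)
  14. ((s \/ p) /\ p)
  15. ((p -> r) /\ s)
  16. (r \/ (p \/ s))
  17. ((s -> p) -> ~q)
  18. ((p -> r) -> (r -> s))
  19. ((r \/ (p \/ s)) -> p)
  20. (~(s -> q) /\ ((s -> p) -> ~q))
  21. (((p -> r) /\ s) /\ ((p -> r) -> (r -> s)))
  22. ((((p -> r) /\ s) /\ ((p -> r) -> (r -> s))) \/ ~s)
  23. (((s \/ p) /\ p) -> (~(s -> q) /\ ((s -> p) -> ~q)))
  24. (((((p -> r) /\ s) /\ ((p -> r) -> (r -> s))) \/ ~s) -> (((s \/ p) /\ p) -> (~(s -> q) /\ ((s -> p) -> ~q))))
  25. ((((((p -> r) /\ s) /\ ((p -> r) -> (r -> s))) \/ ~s) -> (((s \/ p) /\ p) -> (~(s -> q) /\ ((s -> p) -> ~q)))) \/ ((r \/ (p \/ s)) -> p))
Total distinct subformulas = 25

25


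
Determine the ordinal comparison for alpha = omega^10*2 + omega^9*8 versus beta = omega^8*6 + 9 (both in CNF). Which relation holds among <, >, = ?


Compare term by term from highest exponent:
alpha = omega^10*2 + omega^9*8
beta = omega^8*6 + 9
Term 1: alpha has omega^10*2, beta has omega^8*6
Term 2: alpha has omega^9*8, beta has omega^0*9
Result: alpha > beta

alpha > beta


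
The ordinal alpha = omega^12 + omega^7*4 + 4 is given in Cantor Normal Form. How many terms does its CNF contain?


CNF: omega^12 + omega^7*4 + 4
Count the summands separated by '+':
  term 1: omega^12
  term 2: omega^7*4
  term 3: 4
Total terms = 3

3


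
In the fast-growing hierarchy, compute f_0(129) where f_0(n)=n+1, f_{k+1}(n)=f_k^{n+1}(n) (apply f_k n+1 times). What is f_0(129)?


f_0(129) = 129 + 1 = 130

130


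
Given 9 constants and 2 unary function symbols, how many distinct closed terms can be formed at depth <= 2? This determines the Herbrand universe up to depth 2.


Herbrand terms by depth:
Depth 0: 9 constants
Depth 1: 18 new terms (running total: 27)
Depth 2: 36 new terms (running total: 63)
Total distinct ground terms = 63

63


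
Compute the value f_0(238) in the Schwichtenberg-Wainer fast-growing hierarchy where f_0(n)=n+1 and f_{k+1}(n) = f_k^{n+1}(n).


f_0(238) = 238 + 1 = 239

239


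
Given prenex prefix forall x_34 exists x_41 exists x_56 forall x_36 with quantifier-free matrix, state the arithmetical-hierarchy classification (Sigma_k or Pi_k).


Leading quantifier is forall, so the class is Pi.
Number of quantifier blocks = alternations + 1 = 2 + 1 = 3.
Classification: Pi_3

Pi_3


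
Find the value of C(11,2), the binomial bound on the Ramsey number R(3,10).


R(3,10) <= C(3+10-2, 3-1) = C(11, 2)
C(11, 2) = 11! / (2! * 9!)
= 55

55


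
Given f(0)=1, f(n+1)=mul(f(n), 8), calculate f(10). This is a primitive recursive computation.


f(0) = 1
f(1) = mul(f(0), 8) = mul(1, 8) = 8
f(2) = mul(f(1), 8) = mul(8, 8) = 64
f(3) = mul(f(2), 8) = mul(64, 8) = 512
f(4) = mul(f(3), 8) = mul(512, 8) = 4096
f(5) = mul(f(4), 8) = mul(4096, 8) = 32768
f(6) = mul(f(5), 8) = mul(32768, 8) = 262144
f(7) = mul(f(6), 8) = mul(262144, 8) = 2097152
f(8) = mul(f(7), 8) = mul(2097152, 8) = 16777216
f(9) = mul(f(8), 8) = mul(16777216, 8) = 134217728
f(10) = mul(f(9), 8) = mul(134217728, 8) = 1073741824


1073741824


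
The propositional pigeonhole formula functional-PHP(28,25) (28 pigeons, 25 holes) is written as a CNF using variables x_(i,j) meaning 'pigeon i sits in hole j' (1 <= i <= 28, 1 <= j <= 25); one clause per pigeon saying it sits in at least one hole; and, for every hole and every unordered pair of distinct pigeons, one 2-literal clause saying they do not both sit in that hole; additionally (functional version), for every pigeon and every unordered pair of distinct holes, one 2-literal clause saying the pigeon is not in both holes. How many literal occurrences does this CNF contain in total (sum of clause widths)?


functional-PHP(28,25): 28 pigeons, 25 holes, 28*25 = 700 variables.
- pigeon clauses: one per pigeon -> 28 clauses of width 25 -> 700 literals
- hole clauses: 25 holes * C(28,2) = 25 * 378 -> 9450 clauses of width 2 -> 18900 literals
- functional clauses: 28 pigeons * C(25,2) = 28 * 300 -> 8400 clauses of width 2 -> 16800 literals
Total literal occurrences = 700 + 18900 + 16800 = 36400

36400


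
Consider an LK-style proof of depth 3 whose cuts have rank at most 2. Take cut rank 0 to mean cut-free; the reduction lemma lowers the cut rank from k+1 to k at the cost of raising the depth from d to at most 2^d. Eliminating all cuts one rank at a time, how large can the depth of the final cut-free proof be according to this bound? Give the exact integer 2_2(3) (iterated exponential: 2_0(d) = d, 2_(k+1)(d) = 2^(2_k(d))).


Each rank reduction sends depth d to at most 2^d; cut rank r needs r reductions.
2_0(3) = 3
2_1(3) = 2^3 = 8
2_2(3) = 2^8 = 256
Cut-free depth bound = 256

256


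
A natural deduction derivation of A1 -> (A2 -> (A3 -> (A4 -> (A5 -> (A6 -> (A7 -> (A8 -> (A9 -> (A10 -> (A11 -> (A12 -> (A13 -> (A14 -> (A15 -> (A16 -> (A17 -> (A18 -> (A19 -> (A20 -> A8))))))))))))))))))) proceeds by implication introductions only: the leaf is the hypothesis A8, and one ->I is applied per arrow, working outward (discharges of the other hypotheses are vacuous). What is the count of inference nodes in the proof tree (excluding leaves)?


The formula has 20 arrows (->); its innermost consequent A8 is one of the antecedents,
so the proof starts from the hypothesis leaf A8 (not a rule application) and closes one arrow per ->I.
Building A1 -> (A2 -> (A3 -> (A4 -> (A5 -> (A6 -> (A7 -> (A8 -> (A9 -> (A10 -> (A11 -> (A12 -> (A13 -> (A14 -> (A15 -> (A16 -> (A17 -> (A18 -> (A19 -> (A20 -> A8))))))))))))))))))) therefore takes 20 nested implication introductions.
Total inference nodes = 20

20


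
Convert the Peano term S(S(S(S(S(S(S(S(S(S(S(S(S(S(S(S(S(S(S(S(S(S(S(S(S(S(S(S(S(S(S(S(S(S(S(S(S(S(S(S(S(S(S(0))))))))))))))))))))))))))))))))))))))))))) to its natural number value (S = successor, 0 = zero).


Counting successors applied to 0:
43 applications of S to 0 = 43

43


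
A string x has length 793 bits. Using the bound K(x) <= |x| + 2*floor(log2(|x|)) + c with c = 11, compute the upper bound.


floor(log2(793)) = 9
2 * 9 = 18
K(x) <= 793 + 18 + 11 = 822

822


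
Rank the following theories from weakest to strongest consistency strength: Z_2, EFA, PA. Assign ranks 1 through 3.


Ordering by consistency strength:
1. EFA
2. PA
3. Z_2


Z_2=3, EFA=1, PA=2


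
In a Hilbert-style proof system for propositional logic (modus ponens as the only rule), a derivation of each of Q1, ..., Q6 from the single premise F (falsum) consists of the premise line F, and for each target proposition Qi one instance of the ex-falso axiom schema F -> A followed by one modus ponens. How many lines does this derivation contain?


Ex falso, line by line:
- 1 premise line (F)
- 6 targets, each needing 1 axiom instance (F -> Qi) + 1 MP = 2 lines: 2 * 6 = 12
Total = 1 + 12 = 13 lines.

13


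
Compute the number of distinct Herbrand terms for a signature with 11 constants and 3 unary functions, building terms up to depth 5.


Herbrand terms by depth:
Depth 0: 11 constants
Depth 1: 33 new terms (running total: 44)
Depth 2: 99 new terms (running total: 143)
Depth 3: 297 new terms (running total: 440)
Depth 4: 891 new terms (running total: 1331)
Depth 5: 2673 new terms (running total: 4004)
Total distinct ground terms = 4004

4004


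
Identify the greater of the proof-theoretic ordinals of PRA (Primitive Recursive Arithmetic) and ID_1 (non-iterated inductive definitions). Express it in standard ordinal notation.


Proof-theoretic ordinal of PRA (Primitive Recursive Arithmetic): omega^omega
Proof-theoretic ordinal of ID_1 (non-iterated inductive definitions): psi_0(epsilon_{Omega+1})
Comparing: omega^omega < psi_0(epsilon_{Omega+1}).
The larger ordinal is psi_0(epsilon_{Omega+1}) (from ID_1 (non-iterated inductive definitions)).

psi_0(epsilon_{Omega+1})


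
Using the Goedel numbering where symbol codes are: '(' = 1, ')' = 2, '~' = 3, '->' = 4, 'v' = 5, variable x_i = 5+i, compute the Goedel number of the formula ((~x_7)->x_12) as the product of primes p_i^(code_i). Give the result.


Formula: ((~x_7)->x_12)
Symbol codes: [1, 1, 3, 12, 2, 4, 17, 2]
Primes: [2, 3, 5, 7, 11, 13, 17, 19]
p_1^1 = 2^1 = 2
p_2^1 = 3^1 = 3
p_3^3 = 5^3 = 125
p_4^12 = 7^12 = 13841287201
p_5^2 = 11^2 = 121
p_6^4 = 13^4 = 28561
p_7^17 = 17^17 = 827240261886336764177
p_8^2 = 19^2 = 361
Product = 10713599033019751735590742082874288721992750

10713599033019751735590742082874288721992750


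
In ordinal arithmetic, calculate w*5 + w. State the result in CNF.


Ordinal addition w*5 + w:
Both terms have the same exponent 1.
w^e*c + w^e*d = w^e*(c+d).
Result = w^1*(5+1) = w*6

w*6


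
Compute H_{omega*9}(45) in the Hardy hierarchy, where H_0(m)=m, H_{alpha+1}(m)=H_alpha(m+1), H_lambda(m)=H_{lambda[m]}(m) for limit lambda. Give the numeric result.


H_{omega*9}(45):
For the Hardy hierarchy, H_{omega*k}(n) = 2^k * n.
2^9 = 512.
512 * 45 = 23040

23040


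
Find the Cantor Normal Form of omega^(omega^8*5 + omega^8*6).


omega^(omega^8*5 + omega^8*6):
Both terms of the exponent have the same exponent 8, so they merge: omega^8*5 + omega^8*6 = omega^8*(5+6) = omega^8*11.
omega raised to a CNF ordinal is a single CNF term: Result = omega^(omega^8*11)

omega^(omega^8*11)


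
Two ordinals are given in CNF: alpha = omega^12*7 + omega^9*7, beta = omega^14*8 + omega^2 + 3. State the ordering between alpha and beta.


Compare term by term from highest exponent:
alpha = omega^12*7 + omega^9*7
beta = omega^14*8 + omega^2 + 3
Term 1: alpha has omega^12*7, beta has omega^14*8
Term 2: alpha has omega^9*7, beta has omega^2*1
Term 3: alpha has omega^0*0, beta has omega^0*3
Result: alpha < beta

alpha < beta


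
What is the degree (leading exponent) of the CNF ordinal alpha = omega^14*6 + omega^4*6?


CNF: omega^14*6 + omega^4*6
The leading term is omega^14*6, which has exponent 14.

14


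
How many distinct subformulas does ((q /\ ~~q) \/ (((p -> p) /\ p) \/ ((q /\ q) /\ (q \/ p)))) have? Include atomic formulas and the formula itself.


Formula: ((q /\ ~~q) \/ (((p -> p) /\ p) \/ ((q /\ q) /\ (q \/ p))))
Subformulas found:
  1. q
  2. p
  3. ~q
  4. ~~q
  5. (q \/ p)
  6. (p -> p)
  7. (q /\ q)
  8. (q /\ ~~q)
  9. ((p -> p) /\ p)
  10. ((q /\ q) /\ (q \/ p))
  11. (((p -> p) /\ p) \/ ((q /\ q) /\ (q \/ p)))
  12. ((q /\ ~~q) \/ (((p -> p) /\ p) \/ ((q /\ q) /\ (q \/ p))))
Total distinct subformulas = 12

12


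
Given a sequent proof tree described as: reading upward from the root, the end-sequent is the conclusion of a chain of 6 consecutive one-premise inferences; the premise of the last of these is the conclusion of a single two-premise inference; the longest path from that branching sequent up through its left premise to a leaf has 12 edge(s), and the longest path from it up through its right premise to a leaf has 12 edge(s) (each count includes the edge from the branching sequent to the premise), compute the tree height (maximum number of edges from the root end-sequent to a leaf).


Longest path through the left premise: 12 edges (measured from the branching sequent)
Longest path through the right premise: 12 edges
Height of the subtree rooted at the branching sequent: max(12, 12) = 12
The branching sequent sits 6 edges above the root (the chain of one-premise inferences), so height = 12 + 6 = 18

18


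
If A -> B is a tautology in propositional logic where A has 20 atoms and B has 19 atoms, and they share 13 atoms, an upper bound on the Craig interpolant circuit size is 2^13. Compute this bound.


Shared atoms = 13
Craig interpolant size bound = 2^13
= 8192

8192


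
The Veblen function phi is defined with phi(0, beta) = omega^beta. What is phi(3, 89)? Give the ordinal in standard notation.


phi(3, 89):
phi(3, beta) = eta_beta (the beta-th eta number, fixed point of zeta).
phi(3, 89) = eta_89

eta_89


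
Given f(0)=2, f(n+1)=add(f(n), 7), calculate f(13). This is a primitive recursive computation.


f(0) = 2
f(1) = add(f(0), 7) = add(2, 7) = 9
f(2) = add(f(1), 7) = add(9, 7) = 16
f(3) = add(f(2), 7) = add(16, 7) = 23
f(4) = add(f(3), 7) = add(23, 7) = 30
f(5) = add(f(4), 7) = add(30, 7) = 37
f(6) = add(f(5), 7) = add(37, 7) = 44
f(7) = add(f(6), 7) = add(44, 7) = 51
f(8) = add(f(7), 7) = add(51, 7) = 58
f(9) = add(f(8), 7) = add(58, 7) = 65
f(10) = add(f(9), 7) = add(65, 7) = 72
f(11) = add(f(10), 7) = add(72, 7) = 79
f(12) = add(f(11), 7) = add(79, 7) = 86
f(13) = add(f(12), 7) = add(86, 7) = 93


93


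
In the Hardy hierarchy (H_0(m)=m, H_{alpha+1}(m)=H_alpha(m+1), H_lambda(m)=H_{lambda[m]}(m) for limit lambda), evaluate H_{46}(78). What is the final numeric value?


H_46(78):
For finite ordinals k, H_k(n) = n + k (each successor step adds 1).
H_46(78) = 78 + 46 = 124

124


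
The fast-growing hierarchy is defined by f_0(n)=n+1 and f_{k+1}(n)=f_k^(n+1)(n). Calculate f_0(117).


f_0(117) = 117 + 1 = 118

118


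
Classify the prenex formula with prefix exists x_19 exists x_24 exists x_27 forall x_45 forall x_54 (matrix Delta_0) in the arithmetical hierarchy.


Leading quantifier is exists, so the class is Sigma.
Number of quantifier blocks = alternations + 1 = 1 + 1 = 2.
Classification: Sigma_2

Sigma_2


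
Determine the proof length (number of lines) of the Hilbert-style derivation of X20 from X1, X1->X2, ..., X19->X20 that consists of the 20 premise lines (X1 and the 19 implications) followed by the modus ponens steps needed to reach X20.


We have 20 premise lines: X1 and 19 implications.
Each implication is detached once by MP, giving 19 MP lines.
20 premise lines + 19 MP lines = 39 total lines.

39


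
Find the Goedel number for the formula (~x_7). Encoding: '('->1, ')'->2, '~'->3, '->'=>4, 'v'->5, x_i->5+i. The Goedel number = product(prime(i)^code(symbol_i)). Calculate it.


Formula: (~x_7)
Symbol codes: [1, 3, 12, 2]
Primes: [2, 3, 5, 7]
p_1^1 = 2^1 = 2
p_2^3 = 3^3 = 27
p_3^12 = 5^12 = 244140625
p_4^2 = 7^2 = 49
Product = 645996093750

645996093750


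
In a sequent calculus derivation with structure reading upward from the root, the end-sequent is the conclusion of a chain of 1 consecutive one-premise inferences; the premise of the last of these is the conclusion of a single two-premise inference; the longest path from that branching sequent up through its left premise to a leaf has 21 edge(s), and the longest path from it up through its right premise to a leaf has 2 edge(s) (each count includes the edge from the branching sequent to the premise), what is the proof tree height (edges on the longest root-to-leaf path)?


Longest path through the left premise: 21 edges (measured from the branching sequent)
Longest path through the right premise: 2 edges
Height of the subtree rooted at the branching sequent: max(21, 2) = 21
The branching sequent sits 1 edges above the root (the chain of one-premise inferences), so height = 21 + 1 = 22

22


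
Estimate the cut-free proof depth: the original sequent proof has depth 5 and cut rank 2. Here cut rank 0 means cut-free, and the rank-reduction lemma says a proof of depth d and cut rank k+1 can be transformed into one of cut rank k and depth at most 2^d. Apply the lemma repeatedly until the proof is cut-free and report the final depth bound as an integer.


Each rank reduction sends depth d to at most 2^d; cut rank r needs r reductions.
2_0(5) = 5
2_1(5) = 2^5 = 32
2_2(5) = 2^32 = 4294967296
Cut-free depth bound = 4294967296

4294967296


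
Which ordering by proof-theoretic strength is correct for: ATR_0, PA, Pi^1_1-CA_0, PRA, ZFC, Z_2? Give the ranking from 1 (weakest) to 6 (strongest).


Ordering by consistency strength:
1. PRA
2. PA
3. ATR_0
4. Pi^1_1-CA_0
5. Z_2
6. ZFC


ATR_0=3, PA=2, Pi^1_1-CA_0=4, PRA=1, ZFC=6, Z_2=5


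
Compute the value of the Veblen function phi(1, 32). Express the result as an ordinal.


phi(1, 32):
phi(1, beta) = epsilon_beta (the beta-th epsilon number).
phi(1, 32) = epsilon_32

epsilon_32


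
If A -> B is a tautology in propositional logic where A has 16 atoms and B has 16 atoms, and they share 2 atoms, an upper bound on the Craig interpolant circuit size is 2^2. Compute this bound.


Shared atoms = 2
Craig interpolant size bound = 2^2
= 4

4


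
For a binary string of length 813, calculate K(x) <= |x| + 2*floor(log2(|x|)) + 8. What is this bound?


floor(log2(813)) = 9
2 * 9 = 18
K(x) <= 813 + 18 + 8 = 839

839


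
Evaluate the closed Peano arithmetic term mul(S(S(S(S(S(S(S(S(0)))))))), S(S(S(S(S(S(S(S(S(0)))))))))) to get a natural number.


mul(S^8(0), S^9(0)):
S^8(0) = 8
S^9(0) = 9
8 * 9 = 72

72


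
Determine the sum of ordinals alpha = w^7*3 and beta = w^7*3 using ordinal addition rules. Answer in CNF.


Ordinal addition w^7*3 + w^7*3:
Both terms have the same exponent 7.
w^e*c + w^e*d = w^e*(c+d).
Result = w^7*(3+3) = w^7*6

w^7*6


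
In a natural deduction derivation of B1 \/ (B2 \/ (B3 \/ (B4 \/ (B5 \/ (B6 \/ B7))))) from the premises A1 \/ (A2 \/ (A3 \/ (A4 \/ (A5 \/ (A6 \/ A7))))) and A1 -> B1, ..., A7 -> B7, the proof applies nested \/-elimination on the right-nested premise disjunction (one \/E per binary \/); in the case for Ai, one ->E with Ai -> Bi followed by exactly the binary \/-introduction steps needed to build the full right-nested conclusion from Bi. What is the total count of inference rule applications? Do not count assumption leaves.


Constructive dilemma with 7 branches, all disjunctions right-nested:
- \/E: the premise has 6 binary \/, each eliminated once: 6 nodes.
- ->E: one per case (Ai with Ai -> Bi gives Bi): 7 nodes.
- \/I: in case i < n, Bi needs 1 step to form Bi \/ (B(i+1) \/ ...) and then i-1 steps to prepend B(i-1), ..., B1, i.e. i steps; in case i = n, B7 needs 6 prepend steps.
  \/I total = (1 + 2 + ... + 6) + 6 = 21 + 6 = 27 nodes.
Total = 6 + 7 + 27 = 40

40


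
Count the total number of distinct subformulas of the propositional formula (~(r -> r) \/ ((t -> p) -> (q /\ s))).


Formula: (~(r -> r) \/ ((t -> p) -> (q /\ s)))
Subformulas found:
  1. q
  2. s
  3. r
  4. p
  5. t
  6. (r -> r)
  7. (q /\ s)
  8. (t -> p)
  9. ~(r -> r)
  10. ((t -> p) -> (q /\ s))
  11. (~(r -> r) \/ ((t -> p) -> (q /\ s)))
Total distinct subformulas = 11

11


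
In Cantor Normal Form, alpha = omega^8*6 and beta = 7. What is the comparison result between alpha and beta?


Compare term by term from highest exponent:
alpha = omega^8*6
beta = 7
Term 1: alpha has omega^8*6, beta has omega^0*7
Result: alpha > beta

alpha > beta


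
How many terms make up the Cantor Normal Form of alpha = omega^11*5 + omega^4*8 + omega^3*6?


CNF: omega^11*5 + omega^4*8 + omega^3*6
Count the summands separated by '+':
  term 1: omega^11*5
  term 2: omega^4*8
  term 3: omega^3*6
Total terms = 3

3


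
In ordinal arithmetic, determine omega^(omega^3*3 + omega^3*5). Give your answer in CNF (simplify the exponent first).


omega^(omega^3*3 + omega^3*5):
Both terms of the exponent have the same exponent 3, so they merge: omega^3*3 + omega^3*5 = omega^3*(3+5) = omega^3*8.
omega raised to a CNF ordinal is a single CNF term: Result = omega^(omega^3*8)

omega^(omega^3*8)


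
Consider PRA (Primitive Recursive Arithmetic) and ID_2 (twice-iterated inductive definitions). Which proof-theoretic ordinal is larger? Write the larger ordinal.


Proof-theoretic ordinal of PRA (Primitive Recursive Arithmetic): omega^omega
Proof-theoretic ordinal of ID_2 (twice-iterated inductive definitions): psi_0(epsilon_{Omega_2+1})
Comparing: omega^omega < psi_0(epsilon_{Omega_2+1}).
The larger ordinal is psi_0(epsilon_{Omega_2+1}) (from ID_2 (twice-iterated inductive definitions)).

psi_0(epsilon_{Omega_2+1})


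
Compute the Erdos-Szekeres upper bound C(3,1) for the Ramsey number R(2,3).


R(2,3) <= C(2+3-2, 2-1) = C(3, 1)
C(3, 1) = 3! / (1! * 2!)
= 3

3


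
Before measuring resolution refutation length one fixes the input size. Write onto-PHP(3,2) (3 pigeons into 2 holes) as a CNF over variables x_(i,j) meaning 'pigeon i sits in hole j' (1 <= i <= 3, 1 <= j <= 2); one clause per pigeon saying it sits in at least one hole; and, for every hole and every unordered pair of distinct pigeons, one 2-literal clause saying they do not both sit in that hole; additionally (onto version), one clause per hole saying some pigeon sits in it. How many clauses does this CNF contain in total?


onto-PHP(3,2): 3 pigeons, 2 holes, 3*2 = 6 variables.
- pigeon clauses: one per pigeon -> 3 clauses
- hole clauses: 2 holes * C(3,2) = 2 * 3 -> 6 clauses
- onto clauses: one per hole -> 2 clauses
Total clauses = 3 + 6 + 2 = 11

11


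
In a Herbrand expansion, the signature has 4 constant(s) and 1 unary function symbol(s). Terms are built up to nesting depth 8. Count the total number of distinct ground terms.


Herbrand terms by depth:
Depth 0: 4 constants
Depth 1: 4 new terms (running total: 8)
Depth 2: 4 new terms (running total: 12)
Depth 3: 4 new terms (running total: 16)
Depth 4: 4 new terms (running total: 20)
Depth 5: 4 new terms (running total: 24)
Depth 6: 4 new terms (running total: 28)
Depth 7: 4 new terms (running total: 32)
Depth 8: 4 new terms (running total: 36)
Total distinct ground terms = 36

36


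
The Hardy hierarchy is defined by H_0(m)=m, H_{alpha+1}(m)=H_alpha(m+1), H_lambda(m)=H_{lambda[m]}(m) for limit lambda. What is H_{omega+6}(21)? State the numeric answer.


H_{omega+6}(21):
Unwind the 6 successor steps: H_{omega+6}(21) = H_omega(21+6) = H_omega(27).
H_omega(m) = H_m(m) = m + m = 2m.
Result = 2 * 27 = 54

54


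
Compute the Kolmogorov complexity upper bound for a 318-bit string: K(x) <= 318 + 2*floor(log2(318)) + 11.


floor(log2(318)) = 8
2 * 8 = 16
K(x) <= 318 + 16 + 11 = 345

345


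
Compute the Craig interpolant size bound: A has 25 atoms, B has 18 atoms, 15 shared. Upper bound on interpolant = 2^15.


Shared atoms = 15
Craig interpolant size bound = 2^15
= 32768

32768


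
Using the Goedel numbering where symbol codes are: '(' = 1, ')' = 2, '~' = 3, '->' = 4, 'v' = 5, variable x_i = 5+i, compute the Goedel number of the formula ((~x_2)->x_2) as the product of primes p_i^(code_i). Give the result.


Formula: ((~x_2)->x_2)
Symbol codes: [1, 1, 3, 7, 2, 4, 7, 2]
Primes: [2, 3, 5, 7, 11, 13, 17, 19]
p_1^1 = 2^1 = 2
p_2^1 = 3^1 = 3
p_3^3 = 5^3 = 125
p_4^7 = 7^7 = 823543
p_5^2 = 11^2 = 121
p_6^4 = 13^4 = 28561
p_7^7 = 17^7 = 410338673
p_8^2 = 19^2 = 361
Product = 316195710919759268597249250

316195710919759268597249250


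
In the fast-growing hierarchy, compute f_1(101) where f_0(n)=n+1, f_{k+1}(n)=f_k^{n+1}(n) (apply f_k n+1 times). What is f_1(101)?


f_1(101) = f_0^102(101)
f_0 adds 1 each time, applied 102 times.
f_1(101) = 101 + 102 = 203

203


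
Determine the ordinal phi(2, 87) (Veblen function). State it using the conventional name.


phi(2, 87):
phi(2, beta) = zeta_beta (the beta-th zeta number, fixed point of epsilon).
phi(2, 87) = zeta_87

zeta_87


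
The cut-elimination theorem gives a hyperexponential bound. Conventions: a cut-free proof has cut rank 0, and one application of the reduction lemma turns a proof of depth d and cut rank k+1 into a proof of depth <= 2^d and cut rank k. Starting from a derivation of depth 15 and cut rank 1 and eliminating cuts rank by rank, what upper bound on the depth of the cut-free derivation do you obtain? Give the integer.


Each rank reduction sends depth d to at most 2^d; cut rank r needs r reductions.
2_0(15) = 15
2_1(15) = 2^15 = 32768
Cut-free depth bound = 32768

32768


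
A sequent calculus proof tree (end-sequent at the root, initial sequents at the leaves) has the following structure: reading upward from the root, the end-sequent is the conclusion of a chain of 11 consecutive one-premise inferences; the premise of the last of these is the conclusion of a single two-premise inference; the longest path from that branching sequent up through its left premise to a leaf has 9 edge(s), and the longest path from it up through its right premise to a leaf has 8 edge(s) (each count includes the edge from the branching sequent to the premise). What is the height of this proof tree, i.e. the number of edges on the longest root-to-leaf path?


Longest path through the left premise: 9 edges (measured from the branching sequent)
Longest path through the right premise: 8 edges
Height of the subtree rooted at the branching sequent: max(9, 8) = 9
The branching sequent sits 11 edges above the root (the chain of one-premise inferences), so height = 9 + 11 = 20

20
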